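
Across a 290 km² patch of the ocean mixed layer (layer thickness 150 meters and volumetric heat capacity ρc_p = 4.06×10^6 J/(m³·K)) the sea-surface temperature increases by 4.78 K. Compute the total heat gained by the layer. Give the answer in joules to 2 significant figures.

Areal heat capacity C = ρc_p × D = 4.06×10^6 × 150 = 6.09×10^8 J/(m²·K).
Heat per unit area: q = C ΔT = 6.09×10^8 × 4.78 = 2.91×10^9 J/m².
Total heat: Q = q × A = 2.91×10^9 × (290 × 10⁶ m²) = 8.44×10^17 J.

8.4×10^17 J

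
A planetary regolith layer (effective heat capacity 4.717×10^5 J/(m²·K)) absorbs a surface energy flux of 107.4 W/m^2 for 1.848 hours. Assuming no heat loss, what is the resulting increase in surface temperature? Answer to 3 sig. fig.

Areal heat capacity C = 4.717×10^5 J/(m²·K) (given).
Net heat input Q = F Δt = 107.4 × (1.848 hours × 3600 s/hour) = 7.15×10^5 J/m².
ΔT = Q / C = 7.15×10^5 / 4.72×10^5 = 1.51 K.

1.51 K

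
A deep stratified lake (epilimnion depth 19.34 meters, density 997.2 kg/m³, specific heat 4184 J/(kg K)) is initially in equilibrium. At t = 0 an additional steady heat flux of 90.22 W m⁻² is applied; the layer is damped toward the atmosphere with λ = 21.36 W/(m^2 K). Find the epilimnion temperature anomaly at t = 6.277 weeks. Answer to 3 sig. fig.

2.68 K

Areal heat capacity C = ρ c_p D = 997.2 × 4184 × 19.34 = 8.07×10^7 J m⁻² K⁻¹.
τ = C / λ = 8.07×10^7 / 21.36 = 3.78×10^6 s.
Equilibrium anomaly ΔT_eq = F / λ = 90.22 / 21.36 = 4.22 K.
t = 6.277 weeks = 3.80×10^6 s, so t/τ = 1.00.
ΔT(t) = ΔT_eq (1 − e^(−t/τ)) = 4.22 × (1 − e^−1.00) = 2.68 K.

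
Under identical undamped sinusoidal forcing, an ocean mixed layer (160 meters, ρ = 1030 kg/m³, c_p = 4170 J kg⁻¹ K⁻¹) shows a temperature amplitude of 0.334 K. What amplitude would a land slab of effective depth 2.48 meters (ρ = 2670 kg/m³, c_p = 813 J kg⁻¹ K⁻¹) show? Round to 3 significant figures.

42.6 K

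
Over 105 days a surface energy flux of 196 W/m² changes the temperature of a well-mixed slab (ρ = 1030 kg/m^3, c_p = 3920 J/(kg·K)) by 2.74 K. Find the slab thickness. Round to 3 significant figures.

161 m

Heat input Q = F Δt = 196 × 9.07×10^6 s = 1.78×10^9 J/m².
Required areal heat capacity C = Q / ΔT = 6.49×10^8 J/(m²·K).
Depth D = C / (ρ c_p) = 6.49×10^8 / (1030 × 3920) = 161 m.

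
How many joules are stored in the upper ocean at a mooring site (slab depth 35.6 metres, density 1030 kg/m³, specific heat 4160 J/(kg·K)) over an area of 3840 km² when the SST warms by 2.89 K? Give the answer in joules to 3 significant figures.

1.69×10^18 J

Areal heat capacity C = ρ c_p D = 1030 × 4160 × 35.6 = 1.53×10^8 J m⁻² K⁻¹.
Heat per unit area: q = C ΔT = 1.53×10^8 × 2.89 = 4.41×10^8 J/m².
Total heat: Q = q × A = 4.41×10^8 × (3840 × 10⁶ m²) = 1.69×10^18 J.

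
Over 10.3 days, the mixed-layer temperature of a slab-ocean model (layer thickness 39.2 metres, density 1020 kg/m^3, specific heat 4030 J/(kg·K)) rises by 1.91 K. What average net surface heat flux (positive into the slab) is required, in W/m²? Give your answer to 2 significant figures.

350

Areal heat capacity C = ρ c_p D = 1020 × 4030 × 39.2 = 1.61×10^8 J m⁻² K⁻¹.
Required heat per unit area: Q = C ΔT = 1.61×10^8 × 1.91 = 3.08×10^8 J/m².
Flux F = Q / Δt = 3.08×10^8 / 8.90×10^5 s = 346 W/m².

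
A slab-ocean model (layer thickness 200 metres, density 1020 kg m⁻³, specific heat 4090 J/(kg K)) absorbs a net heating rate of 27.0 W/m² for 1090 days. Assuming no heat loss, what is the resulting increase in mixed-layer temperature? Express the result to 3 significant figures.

Areal heat capacity C = ρ c_p D = 1020 × 4090 × 200 = 8.34×10^8 J/(m²·K).
Net heat input Q = F Δt = 27.0 × (1090 days × 86400 s/day) = 2.54×10^9 J/m².
ΔT = Q / C = 2.54×10^9 / 8.34×10^8 = 3.05 K.

3.05 K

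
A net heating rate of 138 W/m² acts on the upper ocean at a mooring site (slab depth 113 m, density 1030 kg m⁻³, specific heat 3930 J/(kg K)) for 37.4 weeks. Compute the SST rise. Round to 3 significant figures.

Areal heat capacity C = ρ c_p D = 1030 × 3930 × 113 = 4.57×10^8 J/(m²·K).
Net heat input Q = F Δt = 138 × (37.4 weeks × 6.048×10^5 s/week) = 3.12×10^9 J/m².
ΔT = Q / C = 3.12×10^9 / 4.57×10^8 = 6.82 K.

6.82 K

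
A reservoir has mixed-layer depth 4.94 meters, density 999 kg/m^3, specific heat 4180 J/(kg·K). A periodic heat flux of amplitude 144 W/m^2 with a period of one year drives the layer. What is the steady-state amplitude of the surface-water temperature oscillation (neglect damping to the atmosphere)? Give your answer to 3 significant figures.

35.0 K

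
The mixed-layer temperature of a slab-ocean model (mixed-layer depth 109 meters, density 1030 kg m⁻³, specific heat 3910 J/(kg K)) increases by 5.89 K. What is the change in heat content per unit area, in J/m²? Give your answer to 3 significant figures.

Areal heat capacity C = ρ c_p D = 1030 × 3910 × 109 = 4.39×10^8 J/(m²·K).
ΔQ = C ΔT = 4.39×10^8 × 5.89 = 2.59×10^9 J/m².

2.59×10^9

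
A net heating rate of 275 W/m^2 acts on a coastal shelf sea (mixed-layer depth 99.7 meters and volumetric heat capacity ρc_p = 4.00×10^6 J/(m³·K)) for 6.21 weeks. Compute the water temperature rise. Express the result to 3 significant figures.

Areal heat capacity C = ρc_p × D = 4.00×10^6 × 99.7 = 3.99×10^8 J m⁻² K⁻¹.
Net heat input Q = F Δt = 275 × (6.21 weeks × 6.048×10^5 s/week) = 1.03×10^9 J/m².
ΔT = Q / C = 1.03×10^9 / 3.99×10^8 = 2.59 K.

2.59 K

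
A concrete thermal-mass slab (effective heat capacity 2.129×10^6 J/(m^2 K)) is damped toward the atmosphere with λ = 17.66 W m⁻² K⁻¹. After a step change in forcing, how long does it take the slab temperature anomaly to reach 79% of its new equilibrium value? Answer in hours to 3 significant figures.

52.3 hours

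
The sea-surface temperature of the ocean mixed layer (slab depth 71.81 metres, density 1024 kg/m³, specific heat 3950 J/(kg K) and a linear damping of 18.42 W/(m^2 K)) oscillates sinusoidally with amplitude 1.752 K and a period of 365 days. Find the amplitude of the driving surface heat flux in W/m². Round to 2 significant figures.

Areal heat capacity C = ρ c_p D = 1024 × 3950 × 71.81 = 2.90×10^8 J/(m²·K).
ω = 2π / 3.15×10^7 s = 1.99×10^-7 s⁻¹.
√((Cω)² + λ²) = √((57.9)² + 18.42²) = 60.7 W/(m²·K).
F₀ = A × √((Cω)²+λ²) = 1.752 × 60.7 = 106 W/m².

110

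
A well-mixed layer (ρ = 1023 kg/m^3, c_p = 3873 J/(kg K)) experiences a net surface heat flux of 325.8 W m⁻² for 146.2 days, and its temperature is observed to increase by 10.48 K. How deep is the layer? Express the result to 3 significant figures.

Heat input Q = F Δt = 325.8 × 1.26×10^7 s = 4.12×10^9 J/m².
Required areal heat capacity C = Q / ΔT = 3.93×10^8 J/(m²·K).
Depth D = C / (ρ c_p) = 3.93×10^8 / (1023 × 3873) = 99.1 m.

99.1 m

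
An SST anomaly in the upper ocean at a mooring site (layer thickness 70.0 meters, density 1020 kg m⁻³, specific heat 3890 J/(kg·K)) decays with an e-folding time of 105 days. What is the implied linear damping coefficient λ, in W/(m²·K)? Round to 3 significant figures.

30.6

Areal heat capacity C = ρ c_p D = 1020 × 3890 × 70.0 = 2.78×10^8 J m⁻² K⁻¹.
τ = 105 days = 9.07×10^6 s.
λ = C / τ = 2.78×10^8 / 9.07×10^6 = 30.6 W/(m²·K).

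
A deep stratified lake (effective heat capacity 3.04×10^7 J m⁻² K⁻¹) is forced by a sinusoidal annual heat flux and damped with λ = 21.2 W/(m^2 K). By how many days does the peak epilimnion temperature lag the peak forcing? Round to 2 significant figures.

16 days

Areal heat capacity C = 3.04×10^7 J m⁻² K⁻¹ (given).
ω = 2π / 3.15×10^7 s = 1.99×10^-7 s⁻¹.
Phase lag φ = arctan(Cω/λ) = arctan(6.06/21.2) = 0.278 rad.
Time lag = φ / ω = 0.278 / 1.99×10^-7 = 1.40×10^6 s = 16.2 days.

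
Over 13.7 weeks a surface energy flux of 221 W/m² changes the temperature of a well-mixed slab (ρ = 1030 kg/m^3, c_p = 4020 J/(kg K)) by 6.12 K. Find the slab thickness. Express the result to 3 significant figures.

72.3 m

Heat input Q = F Δt = 221 × 8.29×10^6 s = 1.83×10^9 J/m².
Required areal heat capacity C = Q / ΔT = 2.99×10^8 J/(m²·K).
Depth D = C / (ρ c_p) = 2.99×10^8 / (1030 × 4020) = 72.3 m.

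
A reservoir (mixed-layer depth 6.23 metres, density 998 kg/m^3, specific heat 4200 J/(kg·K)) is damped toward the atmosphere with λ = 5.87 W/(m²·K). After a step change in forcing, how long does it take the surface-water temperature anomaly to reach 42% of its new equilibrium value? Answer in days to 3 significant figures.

28.0 days

Areal heat capacity C = ρ c_p D = 998 × 4200 × 6.23 = 2.61×10^7 J/(m^2 K).
τ = C / λ = 2.61×10^7 / 5.87 = 4.45×10^6 s.
Fraction reached: 1 − e^(−t/τ) = 0.42 ⇒ t = −τ ln(1 − 0.42) = τ × 0.545.
t = 2.42×10^6 s = 28.0 days.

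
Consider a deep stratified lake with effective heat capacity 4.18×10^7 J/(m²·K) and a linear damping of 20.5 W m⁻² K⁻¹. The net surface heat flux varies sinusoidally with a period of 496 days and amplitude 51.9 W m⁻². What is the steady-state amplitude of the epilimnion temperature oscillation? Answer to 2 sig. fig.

Areal heat capacity C = 4.18×10^7 J/(m²·K) (given).
Angular frequency ω = 2π / T = 2π / 4.29×10^7 s = 1.47×10^-7 s⁻¹.
√((Cω)² + λ²) = √((6.13)² + 20.5²) = 21.4 W/(m²·K).
Amplitude A = F₀ / √((Cω)²+λ²) = 51.9 / 21.4 = 2.43 K.

2.4 K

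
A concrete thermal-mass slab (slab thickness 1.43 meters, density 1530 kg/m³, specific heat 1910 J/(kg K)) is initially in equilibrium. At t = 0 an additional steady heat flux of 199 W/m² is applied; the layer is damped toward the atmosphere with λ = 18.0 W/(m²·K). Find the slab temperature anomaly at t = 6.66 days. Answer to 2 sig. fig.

10 K

Areal heat capacity C = ρ c_p D = 1530 × 1910 × 1.43 = 4.18×10^6 J m⁻² K⁻¹.
τ = C / λ = 4.18×10^6 / 18.0 = 2.32×10^5 s.
Equilibrium anomaly ΔT_eq = F / λ = 199 / 18.0 = 11.1 K.
t = 6.66 days = 5.75×10^5 s, so t/τ = 2.48.
ΔT(t) = ΔT_eq (1 − e^(−t/τ)) = 11.1 × (1 − e^−2.48) = 10.1 K.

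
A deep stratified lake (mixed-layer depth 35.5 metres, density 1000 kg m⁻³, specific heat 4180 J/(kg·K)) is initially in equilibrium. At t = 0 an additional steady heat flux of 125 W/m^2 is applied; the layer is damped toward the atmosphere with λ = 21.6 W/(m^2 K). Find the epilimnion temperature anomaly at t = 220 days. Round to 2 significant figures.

5.4 K

Areal heat capacity C = ρ c_p D = 1000 × 4180 × 35.5 = 1.48×10^8 J m⁻² K⁻¹.
τ = C / λ = 1.48×10^8 / 21.6 = 6.87×10^6 s.
Equilibrium anomaly ΔT_eq = F / λ = 125 / 21.6 = 5.79 K.
t = 220 days = 1.90×10^7 s, so t/τ = 2.77.
ΔT(t) = ΔT_eq (1 − e^(−t/τ)) = 5.79 × (1 − e^−2.77) = 5.42 K.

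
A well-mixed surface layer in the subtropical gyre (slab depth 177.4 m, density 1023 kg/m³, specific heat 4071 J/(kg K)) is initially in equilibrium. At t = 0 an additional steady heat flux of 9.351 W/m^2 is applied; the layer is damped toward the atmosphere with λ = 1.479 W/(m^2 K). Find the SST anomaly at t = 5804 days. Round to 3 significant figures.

4.01 K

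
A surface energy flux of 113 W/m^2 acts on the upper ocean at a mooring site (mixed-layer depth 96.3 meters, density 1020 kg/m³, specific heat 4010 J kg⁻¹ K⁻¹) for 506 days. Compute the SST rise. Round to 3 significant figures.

12.5 K

Areal heat capacity C = ρ c_p D = 1020 × 4010 × 96.3 = 3.94×10^8 J/(m^2 K).
Net heat input Q = F Δt = 113 × (506 days × 86400 s/day) = 4.94×10^9 J/m².
ΔT = Q / C = 4.94×10^9 / 3.94×10^8 = 12.5 K.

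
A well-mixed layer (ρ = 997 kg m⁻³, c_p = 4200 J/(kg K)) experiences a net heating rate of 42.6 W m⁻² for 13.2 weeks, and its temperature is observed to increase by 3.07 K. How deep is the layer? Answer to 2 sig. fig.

26 m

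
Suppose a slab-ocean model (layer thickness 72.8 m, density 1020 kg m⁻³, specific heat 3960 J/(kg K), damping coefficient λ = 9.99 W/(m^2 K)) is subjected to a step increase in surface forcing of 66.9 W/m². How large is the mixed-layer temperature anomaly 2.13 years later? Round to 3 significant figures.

Areal heat capacity C = ρ c_p D = 1020 × 3960 × 72.8 = 2.94×10^8 J/(m^2 K).
τ = C / λ = 2.94×10^8 / 9.99 = 2.94×10^7 s.
Equilibrium anomaly ΔT_eq = F / λ = 66.9 / 9.99 = 6.70 K.
t = 2.13 years = 6.72×10^7 s, so t/τ = 2.28.
ΔT(t) = ΔT_eq (1 − e^(−t/τ)) = 6.70 × (1 − e^−2.28) = 6.01 K.

6.01 K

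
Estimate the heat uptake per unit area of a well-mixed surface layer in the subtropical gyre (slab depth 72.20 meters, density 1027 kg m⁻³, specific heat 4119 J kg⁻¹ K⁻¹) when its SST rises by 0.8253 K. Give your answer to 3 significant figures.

Areal heat capacity C = ρ c_p D = 1027 × 4119 × 72.20 = 3.05×10^8 J m⁻² K⁻¹.
ΔQ = C ΔT = 3.05×10^8 × 0.8253 = 2.52×10^8 J/m².

2.52×10^8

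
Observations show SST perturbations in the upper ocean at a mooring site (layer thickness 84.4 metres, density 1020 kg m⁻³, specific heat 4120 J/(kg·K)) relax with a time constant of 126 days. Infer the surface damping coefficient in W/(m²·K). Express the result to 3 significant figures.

32.6

Areal heat capacity C = ρ c_p D = 1020 × 4120 × 84.4 = 3.55×10^8 J m⁻² K⁻¹.
τ = 126 days = 1.09×10^7 s.
λ = C / τ = 3.55×10^8 / 1.09×10^7 = 32.6 W/(m²·K).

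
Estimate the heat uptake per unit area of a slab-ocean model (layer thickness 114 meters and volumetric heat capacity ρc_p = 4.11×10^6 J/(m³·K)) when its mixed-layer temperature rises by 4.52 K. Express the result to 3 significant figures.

Areal heat capacity C = ρc_p × D = 4.11×10^6 × 114 = 4.69×10^8 J m⁻² K⁻¹.
ΔQ = C ΔT = 4.69×10^8 × 4.52 = 2.12×10^9 J/m².

2.12×10^9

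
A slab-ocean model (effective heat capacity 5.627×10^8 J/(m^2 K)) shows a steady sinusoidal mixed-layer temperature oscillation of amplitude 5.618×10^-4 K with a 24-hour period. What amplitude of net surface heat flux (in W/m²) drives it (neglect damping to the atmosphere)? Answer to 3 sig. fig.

Areal heat capacity C = 5.627×10^8 J/(m^2 K) (given).
ω = 2π / 86400 s = 7.27×10^-5 s⁻¹.
Cω = 5.63×10^8 × 7.27×10^-5 = 40900 W/(m²·K).
F₀ = A × Cω = 5.618×10^-4 × 40900 = 23.0 W/m².

23.0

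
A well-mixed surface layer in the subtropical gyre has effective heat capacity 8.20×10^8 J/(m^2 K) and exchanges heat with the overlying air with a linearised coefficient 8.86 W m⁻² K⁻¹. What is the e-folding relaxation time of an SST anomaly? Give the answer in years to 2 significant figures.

Areal heat capacity C = 8.20×10^8 J/(m^2 K) (given).
Relaxation time τ = C / λ = 8.20×10^8 / 8.86 = 9.26×10^7 s.
In years: 9.26×10^7 s / (3.156×10^7 s/year) = 2.93 years.

2.9 years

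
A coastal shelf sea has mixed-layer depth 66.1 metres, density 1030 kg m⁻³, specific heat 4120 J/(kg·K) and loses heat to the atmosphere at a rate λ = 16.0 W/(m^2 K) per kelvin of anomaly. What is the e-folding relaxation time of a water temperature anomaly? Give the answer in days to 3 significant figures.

203 days

Areal heat capacity C = ρ c_p D = 1030 × 4120 × 66.1 = 2.81×10^8 J/(m²·K).
Relaxation time τ = C / λ = 2.81×10^8 / 16.0 = 1.75×10^7 s.
In days: 1.75×10^7 s / (86400 s/day) = 203 days.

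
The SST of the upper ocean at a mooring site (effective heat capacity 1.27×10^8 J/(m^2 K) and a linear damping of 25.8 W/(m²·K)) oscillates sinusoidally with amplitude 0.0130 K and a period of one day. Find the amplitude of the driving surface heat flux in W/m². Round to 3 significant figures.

120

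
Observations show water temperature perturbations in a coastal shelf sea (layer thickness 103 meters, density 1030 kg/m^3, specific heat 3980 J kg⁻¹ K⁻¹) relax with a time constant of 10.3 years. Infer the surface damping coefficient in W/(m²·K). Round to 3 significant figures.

Areal heat capacity C = ρ c_p D = 1030 × 3980 × 103 = 4.22×10^8 J/(m²·K).
τ = 10.3 years = 3.25×10^8 s.
λ = C / τ = 4.22×10^8 / 3.25×10^8 = 1.30 W/(m²·K).

1.30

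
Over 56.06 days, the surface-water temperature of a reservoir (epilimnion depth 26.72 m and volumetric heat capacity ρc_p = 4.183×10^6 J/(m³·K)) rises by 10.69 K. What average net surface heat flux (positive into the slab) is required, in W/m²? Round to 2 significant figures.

250

Areal heat capacity C = ρc_p × D = 4.183×10^6 × 26.72 = 1.12×10^8 J/(m^2 K).
Required heat per unit area: Q = C ΔT = 1.12×10^8 × 10.69 = 1.19×10^9 J/m².
Flux F = Q / Δt = 1.19×10^9 / 4.84×10^6 s = 247 W/m².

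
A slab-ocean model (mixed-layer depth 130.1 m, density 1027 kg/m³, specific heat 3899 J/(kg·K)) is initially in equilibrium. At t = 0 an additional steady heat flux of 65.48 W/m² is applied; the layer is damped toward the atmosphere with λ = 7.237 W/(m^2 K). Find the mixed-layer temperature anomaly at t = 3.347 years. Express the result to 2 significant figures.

Areal heat capacity C = ρ c_p D = 1027 × 3899 × 130.1 = 5.21×10^8 J/(m^2 K).
τ = C / λ = 5.21×10^8 / 7.237 = 7.20×10^7 s.
Equilibrium anomaly ΔT_eq = F / λ = 65.48 / 7.237 = 9.05 K.
t = 3.347 years = 1.06×10^8 s, so t/τ = 1.47.
ΔT(t) = ΔT_eq (1 − e^(−t/τ)) = 9.05 × (1 − e^−1.47) = 6.96 K.

7.0 K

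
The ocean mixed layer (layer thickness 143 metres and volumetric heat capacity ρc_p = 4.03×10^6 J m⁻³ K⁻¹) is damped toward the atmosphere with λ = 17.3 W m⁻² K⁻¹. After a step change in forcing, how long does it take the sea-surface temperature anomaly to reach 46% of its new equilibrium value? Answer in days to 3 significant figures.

238 days

Areal heat capacity C = ρc_p × D = 4.03×10^6 × 143 = 5.76×10^8 J/(m²·K).
τ = C / λ = 5.76×10^8 / 17.3 = 3.33×10^7 s.
Fraction reached: 1 − e^(−t/τ) = 0.46 ⇒ t = −τ ln(1 − 0.46) = τ × 0.616.
t = 2.05×10^7 s = 238 days.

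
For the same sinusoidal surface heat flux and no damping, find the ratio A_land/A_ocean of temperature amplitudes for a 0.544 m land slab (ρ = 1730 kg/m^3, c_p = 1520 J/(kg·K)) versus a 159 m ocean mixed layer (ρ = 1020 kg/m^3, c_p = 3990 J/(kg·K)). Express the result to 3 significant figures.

C_ocean = 1020 × 3990 × 159 = 6.47×10^8 J/(m²·K).
C_land = 1730 × 1520 × 0.544 = 1.43×10^6 J/(m²·K).
Undamped amplitude ∝ 1/C, so A_land/A_ocean = C_ocean/C_land = 452.

452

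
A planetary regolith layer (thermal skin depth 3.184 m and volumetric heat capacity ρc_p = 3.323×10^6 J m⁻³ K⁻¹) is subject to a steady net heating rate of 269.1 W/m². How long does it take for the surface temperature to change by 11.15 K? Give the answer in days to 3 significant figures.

Areal heat capacity C = ρc_p × D = 3.323×10^6 × 3.184 = 1.06×10^7 J m⁻² K⁻¹.
Time required: Δt = C ΔT / F = 1.06×10^7 × 11.15 / 269.1 = 4.38×10^5 s.
In days: 4.38×10^5 s / (86400 s/day) = 5.07 days.

5.07 days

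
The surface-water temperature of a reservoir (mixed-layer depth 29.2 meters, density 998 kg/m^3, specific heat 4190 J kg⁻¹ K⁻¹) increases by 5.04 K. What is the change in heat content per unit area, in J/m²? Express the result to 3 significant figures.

6.15×10^8

Areal heat capacity C = ρ c_p D = 998 × 4190 × 29.2 = 1.22×10^8 J/(m^2 K).
ΔQ = C ΔT = 1.22×10^8 × 5.04 = 6.15×10^8 J/m².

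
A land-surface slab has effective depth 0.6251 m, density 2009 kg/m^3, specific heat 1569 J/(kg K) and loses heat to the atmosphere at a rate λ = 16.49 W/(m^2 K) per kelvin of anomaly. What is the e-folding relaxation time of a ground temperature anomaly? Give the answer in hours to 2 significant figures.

Areal heat capacity C = ρ c_p D = 2009 × 1569 × 0.6251 = 1.97×10^6 J m⁻² K⁻¹.
Relaxation time τ = C / λ = 1.97×10^6 / 16.49 = 1.19×10^5 s.
In hours: 1.19×10^5 s / (3600 s/hour) = 33.2 hours.

33 hours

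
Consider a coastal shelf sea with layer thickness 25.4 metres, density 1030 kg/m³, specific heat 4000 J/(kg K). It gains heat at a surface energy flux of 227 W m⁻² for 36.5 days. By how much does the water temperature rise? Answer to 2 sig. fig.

6.8 K

Areal heat capacity C = ρ c_p D = 1030 × 4000 × 25.4 = 1.05×10^8 J m⁻² K⁻¹.
Net heat input Q = F Δt = 227 × (36.5 days × 86400 s/day) = 7.16×10^8 J/m².
ΔT = Q / C = 7.16×10^8 / 1.05×10^8 = 6.84 K.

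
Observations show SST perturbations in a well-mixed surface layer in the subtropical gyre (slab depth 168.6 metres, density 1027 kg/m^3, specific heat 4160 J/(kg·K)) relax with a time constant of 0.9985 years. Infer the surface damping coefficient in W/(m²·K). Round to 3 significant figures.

Areal heat capacity C = ρ c_p D = 1027 × 4160 × 168.6 = 7.20×10^8 J/(m^2 K).
τ = 0.9985 years = 3.15×10^7 s.
λ = C / τ = 7.20×10^8 / 3.15×10^7 = 22.9 W/(m²·K).

22.9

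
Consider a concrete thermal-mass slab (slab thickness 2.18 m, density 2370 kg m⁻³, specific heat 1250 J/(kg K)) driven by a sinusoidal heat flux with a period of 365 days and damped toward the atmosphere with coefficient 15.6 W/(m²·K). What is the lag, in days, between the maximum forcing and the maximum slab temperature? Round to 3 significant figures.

Areal heat capacity C = ρ c_p D = 2370 × 1250 × 2.18 = 6.46×10^6 J/(m²·K).
ω = 2π / 3.15×10^7 s = 1.99×10^-7 s⁻¹.
Phase lag φ = arctan(Cω/λ) = arctan(1.29/15.6) = 0.0823 rad.
Time lag = φ / ω = 0.0823 / 1.99×10^-7 = 4.13×10^5 s = 4.78 days.

4.78 days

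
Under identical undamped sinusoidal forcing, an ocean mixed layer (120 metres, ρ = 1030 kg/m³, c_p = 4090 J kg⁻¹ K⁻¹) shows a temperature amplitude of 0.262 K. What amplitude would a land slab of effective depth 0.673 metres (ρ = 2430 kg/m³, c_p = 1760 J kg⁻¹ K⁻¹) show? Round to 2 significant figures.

46 K

C_ocean = 5.06×10^8 J/(m²·K); C_land = 2.88×10^6 J/(m²·K).
A ∝ 1/C ⇒ A_land = A_ocean × C_ocean/C_land = 0.262 × 176 = 46.0 K.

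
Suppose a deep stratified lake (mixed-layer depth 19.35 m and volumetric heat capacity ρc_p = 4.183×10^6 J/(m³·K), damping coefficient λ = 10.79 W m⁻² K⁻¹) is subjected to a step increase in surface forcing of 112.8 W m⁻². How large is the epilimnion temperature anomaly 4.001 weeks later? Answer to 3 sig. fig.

Areal heat capacity C = ρc_p × D = 4.183×10^6 × 19.35 = 8.09×10^7 J/(m²·K).
τ = C / λ = 8.09×10^7 / 10.79 = 7.50×10^6 s.
Equilibrium anomaly ΔT_eq = F / λ = 112.8 / 10.79 = 10.5 K.
t = 4.001 weeks = 2.42×10^6 s, so t/τ = 0.323.
ΔT(t) = ΔT_eq (1 − e^(−t/τ)) = 10.5 × (1 − e^−0.323) = 2.88 K.

2.88 K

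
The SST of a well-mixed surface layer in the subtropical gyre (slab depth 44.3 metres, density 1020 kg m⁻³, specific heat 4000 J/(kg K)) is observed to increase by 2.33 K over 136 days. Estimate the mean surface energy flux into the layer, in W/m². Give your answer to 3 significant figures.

Areal heat capacity C = ρ c_p D = 1020 × 4000 × 44.3 = 1.81×10^8 J m⁻² K⁻¹.
Required heat per unit area: Q = C ΔT = 1.81×10^8 × 2.33 = 4.21×10^8 J/m².
Flux F = Q / Δt = 4.21×10^8 / 1.18×10^7 s = 35.8 W/m².

35.8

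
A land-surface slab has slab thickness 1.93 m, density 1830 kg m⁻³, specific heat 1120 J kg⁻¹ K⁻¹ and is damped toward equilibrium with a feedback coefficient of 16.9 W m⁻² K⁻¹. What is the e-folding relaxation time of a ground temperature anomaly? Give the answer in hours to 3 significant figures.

Areal heat capacity C = ρ c_p D = 1830 × 1120 × 1.93 = 3.96×10^6 J/(m²·K).
Relaxation time τ = C / λ = 3.96×10^6 / 16.9 = 2.34×10^5 s.
In hours: 2.34×10^5 s / (3600 s/hour) = 65.0 hours.

65.0 hours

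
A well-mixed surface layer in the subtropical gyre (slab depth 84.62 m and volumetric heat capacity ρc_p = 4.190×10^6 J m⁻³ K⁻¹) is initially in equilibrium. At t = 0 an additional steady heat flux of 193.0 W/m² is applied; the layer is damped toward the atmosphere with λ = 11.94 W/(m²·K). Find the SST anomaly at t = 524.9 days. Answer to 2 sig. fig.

Areal heat capacity C = ρc_p × D = 4.190×10^6 × 84.62 = 3.55×10^8 J/(m²·K).
τ = C / λ = 3.55×10^8 / 11.94 = 2.97×10^7 s.
Equilibrium anomaly ΔT_eq = F / λ = 193.0 / 11.94 = 16.2 K.
t = 524.9 days = 4.54×10^7 s, so t/τ = 1.53.
ΔT(t) = ΔT_eq (1 − e^(−t/τ)) = 16.2 × (1 − e^−1.53) = 12.7 K.

13 K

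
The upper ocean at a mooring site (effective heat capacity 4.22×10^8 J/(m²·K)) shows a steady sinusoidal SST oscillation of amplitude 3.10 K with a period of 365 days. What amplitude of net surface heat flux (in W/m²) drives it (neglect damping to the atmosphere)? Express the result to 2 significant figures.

260

Areal heat capacity C = 4.22×10^8 J/(m²·K) (given).
ω = 2π / 3.15×10^7 s = 1.99×10^-7 s⁻¹.
Cω = 4.22×10^8 × 1.99×10^-7 = 84.1 W/(m²·K).
F₀ = A × Cω = 3.10 × 84.1 = 261 W/m².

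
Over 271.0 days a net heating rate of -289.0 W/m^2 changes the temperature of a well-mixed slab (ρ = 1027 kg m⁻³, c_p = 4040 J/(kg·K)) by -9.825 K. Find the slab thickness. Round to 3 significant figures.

166 m

Heat input Q = F Δt = -289.0 × 2.34×10^7 s = -6.77×10^9 J/m².
Required areal heat capacity C = Q / ΔT = 6.89×10^8 J/(m²·K).
Depth D = C / (ρ c_p) = 6.89×10^8 / (1027 × 4040) = 166 m.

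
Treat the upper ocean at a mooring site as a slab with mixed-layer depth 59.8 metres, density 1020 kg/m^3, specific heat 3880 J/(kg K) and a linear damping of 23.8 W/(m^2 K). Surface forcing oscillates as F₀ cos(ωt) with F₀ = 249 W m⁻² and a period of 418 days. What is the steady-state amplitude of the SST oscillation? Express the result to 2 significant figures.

Areal heat capacity C = ρ c_p D = 1020 × 3880 × 59.8 = 2.37×10^8 J/(m²·K).
Angular frequency ω = 2π / T = 2π / 3.61×10^7 s = 1.74×10^-7 s⁻¹.
√((Cω)² + λ²) = √((41.2)² + 23.8²) = 47.6 W/(m²·K).
Amplitude A = F₀ / √((Cω)²+λ²) = 249 / 47.6 = 5.24 K.

5.2 K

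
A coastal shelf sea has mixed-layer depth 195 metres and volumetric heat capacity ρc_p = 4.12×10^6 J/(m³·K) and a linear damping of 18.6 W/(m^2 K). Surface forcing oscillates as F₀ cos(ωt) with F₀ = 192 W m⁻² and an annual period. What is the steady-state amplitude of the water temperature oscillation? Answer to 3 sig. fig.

1.19 K

Areal heat capacity C = ρc_p × D = 4.12×10^6 × 195 = 8.03×10^8 J m⁻² K⁻¹.
Angular frequency ω = 2π / T = 2π / 3.15×10^7 s = 1.99×10^-7 s⁻¹.
√((Cω)² + λ²) = √((160)² + 18.6²) = 161 W/(m²·K).
Amplitude A = F₀ / √((Cω)²+λ²) = 192 / 161 = 1.19 K.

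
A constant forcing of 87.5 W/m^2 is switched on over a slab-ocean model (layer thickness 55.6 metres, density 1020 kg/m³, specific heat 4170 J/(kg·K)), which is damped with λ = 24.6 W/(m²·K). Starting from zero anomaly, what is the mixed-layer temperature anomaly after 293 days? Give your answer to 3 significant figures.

3.30 K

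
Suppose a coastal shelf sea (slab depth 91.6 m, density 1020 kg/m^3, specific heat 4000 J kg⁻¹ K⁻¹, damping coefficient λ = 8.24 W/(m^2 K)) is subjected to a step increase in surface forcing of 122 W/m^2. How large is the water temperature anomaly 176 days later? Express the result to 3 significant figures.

4.22 K

Areal heat capacity C = ρ c_p D = 1020 × 4000 × 91.6 = 3.74×10^8 J m⁻² K⁻¹.
τ = C / λ = 3.74×10^8 / 8.24 = 4.54×10^7 s.
Equilibrium anomaly ΔT_eq = F / λ = 122 / 8.24 = 14.8 K.
t = 176 days = 1.52×10^7 s, so t/τ = 0.335.
ΔT(t) = ΔT_eq (1 − e^(−t/τ)) = 14.8 × (1 − e^−0.335) = 4.22 K.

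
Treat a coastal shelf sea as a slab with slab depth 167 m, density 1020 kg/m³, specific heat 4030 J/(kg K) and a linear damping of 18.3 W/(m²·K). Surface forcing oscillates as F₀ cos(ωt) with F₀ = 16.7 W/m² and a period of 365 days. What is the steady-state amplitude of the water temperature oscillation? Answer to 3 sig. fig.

Areal heat capacity C = ρ c_p D = 1020 × 4030 × 167 = 6.86×10^8 J m⁻² K⁻¹.
Angular frequency ω = 2π / T = 2π / 3.15×10^7 s = 1.99×10^-7 s⁻¹.
√((Cω)² + λ²) = √((137)² + 18.3²) = 138 W/(m²·K).
Amplitude A = F₀ / √((Cω)²+λ²) = 16.7 / 138 = 0.121 K.

0.121 K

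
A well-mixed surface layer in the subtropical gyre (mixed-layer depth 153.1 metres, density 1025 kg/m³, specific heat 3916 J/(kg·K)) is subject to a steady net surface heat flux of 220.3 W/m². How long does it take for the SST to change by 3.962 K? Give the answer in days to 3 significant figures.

128 days

Areal heat capacity C = ρ c_p D = 1025 × 3916 × 153.1 = 6.15×10^8 J/(m^2 K).
Time required: Δt = C ΔT / F = 6.15×10^8 × 3.962 / 220.3 = 1.11×10^7 s.
In days: 1.11×10^7 s / (86400 s/day) = 128 days.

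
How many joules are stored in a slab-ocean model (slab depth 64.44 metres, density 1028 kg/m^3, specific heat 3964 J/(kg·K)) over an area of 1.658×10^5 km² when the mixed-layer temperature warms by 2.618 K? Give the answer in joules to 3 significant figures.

Areal heat capacity C = ρ c_p D = 1028 × 3964 × 64.44 = 2.63×10^8 J/(m²·K).
Heat per unit area: q = C ΔT = 2.63×10^8 × 2.618 = 6.87×10^8 J/m².
Total heat: Q = q × A = 6.87×10^8 × (1.658×10^5 × 10⁶ m²) = 1.14×10^20 J.

1.14×10^20 J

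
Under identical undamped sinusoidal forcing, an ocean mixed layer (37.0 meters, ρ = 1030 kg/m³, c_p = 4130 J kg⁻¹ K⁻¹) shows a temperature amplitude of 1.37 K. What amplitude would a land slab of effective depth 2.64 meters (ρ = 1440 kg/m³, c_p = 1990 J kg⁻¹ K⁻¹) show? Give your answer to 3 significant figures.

28.5 K

C_ocean = 1.57×10^8 J/(m²·K); C_land = 7.57×10^6 J/(m²·K).
A ∝ 1/C ⇒ A_land = A_ocean × C_ocean/C_land = 1.37 × 20.8 = 28.5 K.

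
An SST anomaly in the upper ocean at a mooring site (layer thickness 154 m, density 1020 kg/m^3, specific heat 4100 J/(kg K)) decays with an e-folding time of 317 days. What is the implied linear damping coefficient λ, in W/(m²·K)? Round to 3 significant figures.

23.5

Areal heat capacity C = ρ c_p D = 1020 × 4100 × 154 = 6.44×10^8 J/(m²·K).
τ = 317 days = 2.74×10^7 s.
λ = C / τ = 6.44×10^8 / 2.74×10^7 = 23.5 W/(m²·K).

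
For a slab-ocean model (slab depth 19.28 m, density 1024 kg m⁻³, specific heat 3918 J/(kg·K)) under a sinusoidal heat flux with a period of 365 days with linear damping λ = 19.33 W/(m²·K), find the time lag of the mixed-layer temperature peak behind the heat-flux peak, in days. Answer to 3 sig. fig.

39.1 days

Areal heat capacity C = ρ c_p D = 1024 × 3918 × 19.28 = 7.74×10^7 J/(m^2 K).
ω = 2π / 3.15×10^7 s = 1.99×10^-7 s⁻¹.
Phase lag φ = arctan(Cω/λ) = arctan(15.4/19.33) = 0.673 rad.
Time lag = φ / ω = 0.673 / 1.99×10^-7 = 3.38×10^6 s = 39.1 days.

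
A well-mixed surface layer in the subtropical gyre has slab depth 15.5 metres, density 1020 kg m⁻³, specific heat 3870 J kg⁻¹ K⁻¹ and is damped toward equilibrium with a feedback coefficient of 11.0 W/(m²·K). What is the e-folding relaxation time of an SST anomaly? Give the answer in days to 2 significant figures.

Areal heat capacity C = ρ c_p D = 1020 × 3870 × 15.5 = 6.12×10^7 J/(m²·K).
Relaxation time τ = C / λ = 6.12×10^7 / 11.0 = 5.56×10^6 s.
In days: 5.56×10^6 s / (86400 s/day) = 64.4 days.

64 days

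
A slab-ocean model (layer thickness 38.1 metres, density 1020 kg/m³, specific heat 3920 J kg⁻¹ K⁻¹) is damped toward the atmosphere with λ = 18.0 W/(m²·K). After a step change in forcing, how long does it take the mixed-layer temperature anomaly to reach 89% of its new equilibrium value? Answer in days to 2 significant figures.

220 days

Areal heat capacity C = ρ c_p D = 1020 × 3920 × 38.1 = 1.52×10^8 J/(m²·K).
τ = C / λ = 1.52×10^8 / 18.0 = 8.46×10^6 s.
Fraction reached: 1 − e^(−t/τ) = 0.89 ⇒ t = −τ ln(1 − 0.89) = τ × 2.21.
t = 1.87×10^7 s = 216 days.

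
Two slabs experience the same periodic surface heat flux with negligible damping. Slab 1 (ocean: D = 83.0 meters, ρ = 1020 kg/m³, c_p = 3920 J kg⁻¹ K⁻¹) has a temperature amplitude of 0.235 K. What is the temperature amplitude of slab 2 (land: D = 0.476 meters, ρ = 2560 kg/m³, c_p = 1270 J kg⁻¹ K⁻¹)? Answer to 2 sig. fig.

50 K

C_ocean = 3.32×10^8 J/(m²·K); C_land = 1.55×10^6 J/(m²·K).
A ∝ 1/C ⇒ A_land = A_ocean × C_ocean/C_land = 0.235 × 214 = 50.4 K.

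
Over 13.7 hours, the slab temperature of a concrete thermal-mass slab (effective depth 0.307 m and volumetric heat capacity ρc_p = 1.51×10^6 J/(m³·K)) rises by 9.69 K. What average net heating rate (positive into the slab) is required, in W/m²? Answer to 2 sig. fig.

91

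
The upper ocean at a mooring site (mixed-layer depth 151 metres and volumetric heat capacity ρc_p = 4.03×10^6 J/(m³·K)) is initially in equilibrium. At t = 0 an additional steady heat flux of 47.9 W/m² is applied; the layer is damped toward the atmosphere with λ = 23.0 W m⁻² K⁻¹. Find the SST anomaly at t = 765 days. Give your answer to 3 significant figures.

Areal heat capacity C = ρc_p × D = 4.03×10^6 × 151 = 6.09×10^8 J/(m^2 K).
τ = C / λ = 6.09×10^8 / 23.0 = 2.65×10^7 s.
Equilibrium anomaly ΔT_eq = F / λ = 47.9 / 23.0 = 2.08 K.
t = 765 days = 6.61×10^7 s, so t/τ = 2.50.
ΔT(t) = ΔT_eq (1 − e^(−t/τ)) = 2.08 × (1 − e^−2.50) = 1.91 K.

1.91 K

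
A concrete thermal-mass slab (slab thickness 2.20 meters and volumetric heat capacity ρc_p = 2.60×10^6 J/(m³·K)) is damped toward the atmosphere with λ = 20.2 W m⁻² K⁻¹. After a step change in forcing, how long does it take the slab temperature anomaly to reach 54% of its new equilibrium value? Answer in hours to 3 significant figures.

Areal heat capacity C = ρc_p × D = 2.60×10^6 × 2.20 = 5.72×10^6 J m⁻² K⁻¹.
τ = C / λ = 5.72×10^6 / 20.2 = 2.83×10^5 s.
Fraction reached: 1 − e^(−t/τ) = 0.54 ⇒ t = −τ ln(1 − 0.54) = τ × 0.777.
t = 2.20×10^5 s = 61.1 hours.

61.1 hours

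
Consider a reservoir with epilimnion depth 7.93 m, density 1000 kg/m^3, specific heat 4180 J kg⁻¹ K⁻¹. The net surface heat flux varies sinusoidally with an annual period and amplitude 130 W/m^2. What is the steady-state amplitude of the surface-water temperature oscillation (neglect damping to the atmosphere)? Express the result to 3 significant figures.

19.7 K

Areal heat capacity C = ρ c_p D = 1000 × 4180 × 7.93 = 3.31×10^7 J/(m²·K).
Angular frequency ω = 2π / T = 2π / 3.15×10^7 s = 1.99×10^-7 s⁻¹.
Cω = 3.31×10^7 × 1.99×10^-7 = 6.60 W/(m²·K).
Amplitude A = F₀ / (Cω) = 130 / 6.60 = 19.7 K.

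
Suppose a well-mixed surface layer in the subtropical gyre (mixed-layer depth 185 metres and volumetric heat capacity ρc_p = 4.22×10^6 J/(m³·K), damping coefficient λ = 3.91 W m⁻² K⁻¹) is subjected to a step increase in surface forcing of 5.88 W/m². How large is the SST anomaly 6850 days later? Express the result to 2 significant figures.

1.4 K

Areal heat capacity C = ρc_p × D = 4.22×10^6 × 185 = 7.81×10^8 J/(m^2 K).
τ = C / λ = 7.81×10^8 / 3.91 = 2.00×10^8 s.
Equilibrium anomaly ΔT_eq = F / λ = 5.88 / 3.91 = 1.50 K.
t = 6850 days = 5.92×10^8 s, so t/τ = 2.96.
ΔT(t) = ΔT_eq (1 − e^(−t/τ)) = 1.50 × (1 − e^−2.96) = 1.43 K.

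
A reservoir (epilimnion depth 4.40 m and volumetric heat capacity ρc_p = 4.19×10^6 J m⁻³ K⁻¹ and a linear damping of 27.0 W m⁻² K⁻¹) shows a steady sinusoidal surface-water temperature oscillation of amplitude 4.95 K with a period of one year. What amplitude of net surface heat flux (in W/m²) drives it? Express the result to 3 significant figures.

Areal heat capacity C = ρc_p × D = 4.19×10^6 × 4.40 = 1.84×10^7 J/(m^2 K).
ω = 2π / 3.15×10^7 s = 1.99×10^-7 s⁻¹.
√((Cω)² + λ²) = √((3.67)² + 27.0²) = 27.2 W/(m²·K).
F₀ = A × √((Cω)²+λ²) = 4.95 × 27.2 = 135 W/m².

135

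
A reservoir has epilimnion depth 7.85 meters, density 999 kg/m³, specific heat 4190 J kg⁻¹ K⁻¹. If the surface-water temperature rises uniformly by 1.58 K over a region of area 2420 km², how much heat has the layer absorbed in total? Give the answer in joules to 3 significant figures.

1.26×10^17 J

Areal heat capacity C = ρ c_p D = 999 × 4190 × 7.85 = 3.29×10^7 J/(m^2 K).
Heat per unit area: q = C ΔT = 3.29×10^7 × 1.58 = 5.19×10^7 J/m².
Total heat: Q = q × A = 5.19×10^7 × (2420 × 10⁶ m²) = 1.26×10^17 J.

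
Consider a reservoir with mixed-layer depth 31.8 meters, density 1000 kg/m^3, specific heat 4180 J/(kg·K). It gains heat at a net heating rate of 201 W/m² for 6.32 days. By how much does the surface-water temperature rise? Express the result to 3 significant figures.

Areal heat capacity C = ρ c_p D = 1000 × 4180 × 31.8 = 1.33×10^8 J/(m²·K).
Net heat input Q = F Δt = 201 × (6.32 days × 86400 s/day) = 1.10×10^8 J/m².
ΔT = Q / C = 1.10×10^8 / 1.33×10^8 = 0.826 K.

0.826 K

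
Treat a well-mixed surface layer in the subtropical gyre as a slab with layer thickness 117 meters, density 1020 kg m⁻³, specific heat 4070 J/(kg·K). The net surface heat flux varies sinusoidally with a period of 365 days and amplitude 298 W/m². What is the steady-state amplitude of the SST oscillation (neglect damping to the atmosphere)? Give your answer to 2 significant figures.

3.1 K

Areal heat capacity C = ρ c_p D = 1020 × 4070 × 117 = 4.86×10^8 J/(m^2 K).
Angular frequency ω = 2π / T = 2π / 3.15×10^7 s = 1.99×10^-7 s⁻¹.
Cω = 4.86×10^8 × 1.99×10^-7 = 96.8 W/(m²·K).
Amplitude A = F₀ / (Cω) = 298 / 96.8 = 3.08 K.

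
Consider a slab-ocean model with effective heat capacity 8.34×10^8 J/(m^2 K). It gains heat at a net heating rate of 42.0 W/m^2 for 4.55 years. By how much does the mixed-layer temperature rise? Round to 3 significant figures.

7.23 K

Areal heat capacity C = 8.34×10^8 J/(m^2 K) (given).
Net heat input Q = F Δt = 42.0 × (4.55 years × 3.156×10^7 s/year) = 6.03×10^9 J/m².
ΔT = Q / C = 6.03×10^9 / 8.34×10^8 = 7.23 K.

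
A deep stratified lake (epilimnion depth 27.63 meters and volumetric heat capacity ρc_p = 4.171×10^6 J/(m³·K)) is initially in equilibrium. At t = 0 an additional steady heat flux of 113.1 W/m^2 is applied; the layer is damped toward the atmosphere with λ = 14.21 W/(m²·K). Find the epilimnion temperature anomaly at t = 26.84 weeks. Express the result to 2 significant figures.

Areal heat capacity C = ρc_p × D = 4.171×10^6 × 27.63 = 1.15×10^8 J m⁻² K⁻¹.
τ = C / λ = 1.15×10^8 / 14.21 = 8.11×10^6 s.
Equilibrium anomaly ΔT_eq = F / λ = 113.1 / 14.21 = 7.96 K.
t = 26.84 weeks = 1.62×10^7 s, so t/τ = 2.00.
ΔT(t) = ΔT_eq (1 − e^(−t/τ)) = 7.96 × (1 − e^−2.00) = 6.88 K.

6.9 K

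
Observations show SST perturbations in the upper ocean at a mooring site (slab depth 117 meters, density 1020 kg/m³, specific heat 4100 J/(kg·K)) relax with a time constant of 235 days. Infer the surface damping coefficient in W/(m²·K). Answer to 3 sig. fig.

24.1

Areal heat capacity C = ρ c_p D = 1020 × 4100 × 117 = 4.89×10^8 J/(m^2 K).
τ = 235 days = 2.03×10^7 s.
λ = C / τ = 4.89×10^8 / 2.03×10^7 = 24.1 W/(m²·K).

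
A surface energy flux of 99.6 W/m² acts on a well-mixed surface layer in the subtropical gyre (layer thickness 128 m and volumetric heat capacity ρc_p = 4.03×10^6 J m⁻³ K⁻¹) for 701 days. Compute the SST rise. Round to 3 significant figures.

Areal heat capacity C = ρc_p × D = 4.03×10^6 × 128 = 5.16×10^8 J/(m^2 K).
Net heat input Q = F Δt = 99.6 × (701 days × 86400 s/day) = 6.03×10^9 J/m².
ΔT = Q / C = 6.03×10^9 / 5.16×10^8 = 11.7 K.

11.7 K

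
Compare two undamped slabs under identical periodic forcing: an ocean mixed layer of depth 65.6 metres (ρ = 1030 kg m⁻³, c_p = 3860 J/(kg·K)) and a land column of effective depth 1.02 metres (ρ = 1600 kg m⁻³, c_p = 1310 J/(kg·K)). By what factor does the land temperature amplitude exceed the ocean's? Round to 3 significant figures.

C_ocean = 1030 × 3860 × 65.6 = 2.61×10^8 J/(m²·K).
C_land = 1600 × 1310 × 1.02 = 2.14×10^6 J/(m²·K).
Undamped amplitude ∝ 1/C, so A_land/A_ocean = C_ocean/C_land = 122.

122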